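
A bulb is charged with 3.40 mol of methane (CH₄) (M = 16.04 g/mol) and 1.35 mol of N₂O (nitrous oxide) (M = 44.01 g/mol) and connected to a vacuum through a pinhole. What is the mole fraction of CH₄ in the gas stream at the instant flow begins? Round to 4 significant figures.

0.8066

Rate_i ∝ x_i/√M_i (Graham's law weighted by mole fraction), so the effusate composition follows n_i/√M_i.
So x_CH₄ in the escaping gas = (n_CH₄/√M_CH₄) / Σ(n_i/√M_i)
= (3.40/√16.04) / (3.40/√16.04 + 1.35/√44.01) = 0.8489/(0.8489 + 0.2035) = 0.8066.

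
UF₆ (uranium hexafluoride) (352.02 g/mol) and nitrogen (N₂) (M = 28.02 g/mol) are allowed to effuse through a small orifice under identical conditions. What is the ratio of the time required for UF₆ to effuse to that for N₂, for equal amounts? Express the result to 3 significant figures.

Since effusion rate ∝ 1/√M, t_UF₆/t_N₂ = √(M_UF₆/M_N₂) = √(352.02/28.02) = √12.56 = 3.54.

3.54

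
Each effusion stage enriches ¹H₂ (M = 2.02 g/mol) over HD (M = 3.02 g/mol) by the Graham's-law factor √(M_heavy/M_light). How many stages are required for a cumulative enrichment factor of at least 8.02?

With α = √(3.02/2.02) per stage, ln α = ½ ln(1.49505) = 0.2011.
Need α^N ≥ 8.02 ⇒ N ≥ ln(8.02) / ln α = 2.082 / 0.2011 = 10.35.
So at least 11 stages are needed.

11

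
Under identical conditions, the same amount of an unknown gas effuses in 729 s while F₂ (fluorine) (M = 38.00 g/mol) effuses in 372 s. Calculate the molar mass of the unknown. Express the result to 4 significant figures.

145.9 g/mol

Using Graham's law: t_X/t_F₂ = √(M_X/M_F₂).
729/372 = 1.960 = √(M_X/38.00)
M_X = 38.00 × 1.960² = 38.00 × 3.840 = 145.9 g/mol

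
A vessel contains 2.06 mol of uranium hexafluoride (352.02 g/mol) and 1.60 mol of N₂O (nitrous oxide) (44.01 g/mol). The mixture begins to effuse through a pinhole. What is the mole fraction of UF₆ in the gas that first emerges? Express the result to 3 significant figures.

0.313

Each component's effusion rate ∝ (its partial pressure)·(1/√M) ∝ n_i/√M_i.
x_UF₆(eff) = (n_UF₆/√M_UF₆) / (n_UF₆/√M_UF₆ + n_N₂O/√M_N₂O)
= (2.06/√352.02) / (2.06/√352.02 + 1.60/√44.01) = 0.1098/(0.1098 + 0.2412) = 0.313.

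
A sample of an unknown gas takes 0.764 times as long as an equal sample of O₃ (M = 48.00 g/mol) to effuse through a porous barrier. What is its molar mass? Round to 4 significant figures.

From Graham's law, t_X/t_O₃ = √(M_X/M_O₃).
0.764 = √(M_X/48.00)
M_X = 48.00 × 0.764² = 48.00 × 0.5837 = 28.02 g/mol

28.02 g/mol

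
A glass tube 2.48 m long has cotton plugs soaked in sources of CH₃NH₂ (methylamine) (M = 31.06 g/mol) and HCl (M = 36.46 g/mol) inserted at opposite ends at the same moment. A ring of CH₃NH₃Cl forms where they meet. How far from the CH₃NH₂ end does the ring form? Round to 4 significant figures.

1.290 m

In equal time, each gas travels a distance ∝ its rate ∝ 1/√M, so d_CH₃NH₂/d_HCl = √(M_HCl/M_CH₃NH₂) = √(36.46/31.06) = 1.083.
With d_CH₃NH₂ + d_HCl = 2.48 m, d_HCl = 2.48/(1 + 1.083) = 1.190 m.
d_CH₃NH₂ = 2.48 − 1.190 = 1.290 m.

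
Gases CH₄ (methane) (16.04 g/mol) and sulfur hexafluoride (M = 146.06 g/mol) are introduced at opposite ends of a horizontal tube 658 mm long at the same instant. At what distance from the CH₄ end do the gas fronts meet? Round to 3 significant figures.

494 mm

The fronts meet when d_CH₄ + d_SF₆ = L with d_CH₄/d_SF₆ = √(M_SF₆/M_CH₄) (Graham's law). Here √(M_SF₆/M_CH₄) = √(146.06/16.04) = 3.018.
With d_CH₄ + d_SF₆ = 658 mm, d_SF₆ = 658/(1 + 3.018) = 163.8 mm.
d_CH₄ = 658 − 163.8 = 494 mm.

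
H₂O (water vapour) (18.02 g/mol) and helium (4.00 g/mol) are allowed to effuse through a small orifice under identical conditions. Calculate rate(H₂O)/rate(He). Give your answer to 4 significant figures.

0.4711

Graham's law gives rate_H₂O/rate_He = √(M_He/M_H₂O) = √(4.00/18.02) = √0.2220 = 0.4711.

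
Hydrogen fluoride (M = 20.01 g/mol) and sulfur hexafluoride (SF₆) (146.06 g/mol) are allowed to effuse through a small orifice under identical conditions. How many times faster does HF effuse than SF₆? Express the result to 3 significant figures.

2.70

By Graham's law, rate_HF/rate_SF₆ = √(M_SF₆/M_HF) = √(146.06/20.01) = √7.299 = 2.70.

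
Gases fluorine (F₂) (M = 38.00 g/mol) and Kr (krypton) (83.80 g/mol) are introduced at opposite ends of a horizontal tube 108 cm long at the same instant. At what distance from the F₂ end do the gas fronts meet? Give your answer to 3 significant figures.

In equal time, each gas travels a distance ∝ its rate ∝ 1/√M, so d_F₂/d_Kr = √(M_Kr/M_F₂) = √(83.80/38.00) = 1.485.
With d_F₂ + d_Kr = 108 cm, d_Kr = 108/(1 + 1.485) = 43.46 cm.
d_F₂ = 108 − 43.46 = 64.5 cm.

64.5 cm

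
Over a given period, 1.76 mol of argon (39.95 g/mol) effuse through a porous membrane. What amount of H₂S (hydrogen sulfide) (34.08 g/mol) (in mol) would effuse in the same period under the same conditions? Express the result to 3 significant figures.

1.91 mol

By Graham's law, rate_H₂S/rate_Ar = √(M_Ar/M_H₂S) = √(39.95/34.08) = √1.172 = 1.083.
So the amount for H₂S is 1.76 × 1.083 = 1.91 mol.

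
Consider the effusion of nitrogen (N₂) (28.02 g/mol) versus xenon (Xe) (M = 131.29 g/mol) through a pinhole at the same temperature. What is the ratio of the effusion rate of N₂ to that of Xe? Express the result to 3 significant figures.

Since effusion rate ∝ 1/√M, rate_N₂/rate_Xe = √(M_Xe/M_N₂) = √(131.29/28.02) = √4.686 = 2.16.

2.16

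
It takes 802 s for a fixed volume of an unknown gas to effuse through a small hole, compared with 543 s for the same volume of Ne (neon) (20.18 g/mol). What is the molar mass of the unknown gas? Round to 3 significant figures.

By Graham's law, t_X/t_Ne = √(M_X/M_Ne).
802/543 = 1.477 = √(M_X/20.18)
M_X = 20.18 × 1.477² = 20.18 × 2.181 = 44.0 g/mol

44.0 g/mol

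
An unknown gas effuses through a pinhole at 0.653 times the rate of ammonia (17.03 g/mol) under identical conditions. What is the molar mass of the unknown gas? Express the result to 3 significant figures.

Using Graham's law: rate_X/rate_NH₃ = √(M_NH₃/M_X).
0.653 = √(17.03/M_X)
M_X = 17.03 / 0.653² = 17.03 / 0.4264 = 39.9 g/mol

39.9 g/mol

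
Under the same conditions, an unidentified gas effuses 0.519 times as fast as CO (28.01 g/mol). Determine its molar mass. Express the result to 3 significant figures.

Graham's law gives rate_X/rate_CO = √(M_CO/M_X).
0.519 = √(28.01/M_X)
M_X = 28.01 / 0.519² = 28.01 / 0.2694 = 104 g/mol

104 g/mol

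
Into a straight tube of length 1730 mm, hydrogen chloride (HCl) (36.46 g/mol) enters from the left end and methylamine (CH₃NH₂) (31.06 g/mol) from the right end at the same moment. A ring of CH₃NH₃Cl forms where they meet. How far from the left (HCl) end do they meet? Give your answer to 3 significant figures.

830 mm

In equal time, each gas travels a distance ∝ its rate ∝ 1/√M, so d_HCl/d_CH₃NH₂ = √(M_CH₃NH₂/M_HCl) = √(31.06/36.46) = 0.9230.
With d_HCl + d_CH₃NH₂ = 1730 mm, d_CH₃NH₂ = 1730/(1 + 0.9230) = 899.6 mm.
d_HCl = 1730 − 899.6 = 830 mm.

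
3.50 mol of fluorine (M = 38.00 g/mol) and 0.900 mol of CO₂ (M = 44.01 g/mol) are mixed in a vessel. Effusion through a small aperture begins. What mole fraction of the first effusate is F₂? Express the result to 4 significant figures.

0.8071

Each component's effusion rate ∝ (its partial pressure)·(1/√M) ∝ n_i/√M_i.
x_F₂(eff) = (n_F₂/√M_F₂) / (n_F₂/√M_F₂ + n_CO₂/√M_CO₂)
= (3.50/√38.00) / (3.50/√38.00 + 0.900/√44.01) = 0.5678/(0.5678 + 0.1357) = 0.8071.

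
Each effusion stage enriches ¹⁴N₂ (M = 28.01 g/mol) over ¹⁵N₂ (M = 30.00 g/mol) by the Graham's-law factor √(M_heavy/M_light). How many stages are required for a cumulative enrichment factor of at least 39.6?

108

With α = √(30.00/28.01) per stage, ln α = ½ ln(1.07105) = 0.03432.
Need α^N ≥ 39.6 ⇒ N ≥ ln(39.6) / ln α = 3.679 / 0.03432 = 107.20.
So at least 108 stages are needed.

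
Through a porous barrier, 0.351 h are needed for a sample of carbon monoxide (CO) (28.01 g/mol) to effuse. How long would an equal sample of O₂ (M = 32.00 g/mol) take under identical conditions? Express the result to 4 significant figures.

By Graham's law, t_O₂/t_CO = √(M_O₂/M_CO) = √(32.00/28.01) = √1.142 = 1.069.
So the time for O₂ is 0.351 × 1.069 = 0.3752 h.

0.3752 h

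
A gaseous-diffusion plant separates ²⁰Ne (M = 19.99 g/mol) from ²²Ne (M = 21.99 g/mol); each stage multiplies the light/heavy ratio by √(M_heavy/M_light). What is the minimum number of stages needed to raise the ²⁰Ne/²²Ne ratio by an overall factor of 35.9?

With α = √(21.99/19.99) per stage, ln α = ½ ln(1.10005) = 0.04768.
Need α^N ≥ 35.9 ⇒ N ≥ ln(35.9) / ln α = 3.581 / 0.04768 = 75.10.
So at least 76 stages are needed.

76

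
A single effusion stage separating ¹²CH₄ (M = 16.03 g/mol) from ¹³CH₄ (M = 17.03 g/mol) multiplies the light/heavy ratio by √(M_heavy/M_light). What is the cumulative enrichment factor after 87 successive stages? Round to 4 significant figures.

13.91

The single-stage factor is √(M_heavy/M_light), so 87 stages give [√(17.03/16.03)]^87 = (17.03/16.03)^(87/2).
= 1.06238^(87/2) = 13.91.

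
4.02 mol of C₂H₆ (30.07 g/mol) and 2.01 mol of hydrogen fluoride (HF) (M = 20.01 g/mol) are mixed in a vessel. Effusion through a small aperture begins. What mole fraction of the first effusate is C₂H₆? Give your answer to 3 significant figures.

0.620

Each component's effusion rate ∝ (its partial pressure)·(1/√M) ∝ n_i/√M_i.
So x_C₂H₆ in the escaping gas = (n_C₂H₆/√M_C₂H₆) / Σ(n_i/√M_i)
= (4.02/√30.07) / (4.02/√30.07 + 2.01/√20.01) = 0.7331/(0.7331 + 0.4493) = 0.620.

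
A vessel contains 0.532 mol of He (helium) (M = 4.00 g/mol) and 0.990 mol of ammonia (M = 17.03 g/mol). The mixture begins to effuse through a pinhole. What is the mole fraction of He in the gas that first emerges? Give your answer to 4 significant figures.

0.5258

Rate_i ∝ x_i/√M_i (Graham's law weighted by mole fraction), so the effusate composition follows n_i/√M_i.
So x_He in the escaping gas = (n_He/√M_He) / Σ(n_i/√M_i)
= (0.532/√4.00) / (0.532/√4.00 + 0.990/√17.03) = 0.2660/(0.2660 + 0.2399) = 0.5258.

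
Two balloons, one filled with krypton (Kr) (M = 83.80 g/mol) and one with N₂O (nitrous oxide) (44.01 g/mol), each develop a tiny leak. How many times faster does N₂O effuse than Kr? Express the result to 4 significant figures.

Since effusion rate ∝ 1/√M, rate_N₂O/rate_Kr = √(M_Kr/M_N₂O) = √(83.80/44.01) = √1.904 = 1.380.

1.380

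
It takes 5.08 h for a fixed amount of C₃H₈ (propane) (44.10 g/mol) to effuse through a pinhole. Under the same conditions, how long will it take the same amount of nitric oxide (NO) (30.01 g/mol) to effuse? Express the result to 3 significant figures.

4.19 h

Using Graham's law: t_NO/t_C₃H₈ = √(M_NO/M_C₃H₈) = √(30.01/44.10) = √0.6805 = 0.8249.
So the time for NO is 5.08 × 0.8249 = 4.19 h.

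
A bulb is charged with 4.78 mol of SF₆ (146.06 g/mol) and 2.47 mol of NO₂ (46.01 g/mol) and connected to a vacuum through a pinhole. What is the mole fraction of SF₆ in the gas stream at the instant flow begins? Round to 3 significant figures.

0.521

Rate_i ∝ x_i/√M_i (Graham's law weighted by mole fraction), so the effusate composition follows n_i/√M_i.
So x_SF₆ in the escaping gas = (n_SF₆/√M_SF₆) / Σ(n_i/√M_i)
= (4.78/√146.06) / (4.78/√146.06 + 2.47/√46.01) = 0.3955/(0.3955 + 0.3641) = 0.521.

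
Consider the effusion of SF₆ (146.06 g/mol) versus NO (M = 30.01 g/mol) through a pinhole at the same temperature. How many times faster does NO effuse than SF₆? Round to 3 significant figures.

Using Graham's law: rate_NO/rate_SF₆ = √(M_SF₆/M_NO) = √(146.06/30.01) = √4.867 = 2.21.

2.21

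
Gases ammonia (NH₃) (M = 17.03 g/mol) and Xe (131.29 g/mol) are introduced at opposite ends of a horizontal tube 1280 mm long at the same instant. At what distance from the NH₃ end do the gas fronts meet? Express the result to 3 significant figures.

941 mm

Graham's law gives d_NH₃/d_Xe = rate_NH₃/rate_Xe = √(M_Xe/M_NH₃) = √(131.29/17.03) = 2.777.
With d_NH₃ + d_Xe = 1280 mm, d_Xe = 1280/(1 + 2.777) = 338.9 mm.
d_NH₃ = 1280 − 338.9 = 941 mm.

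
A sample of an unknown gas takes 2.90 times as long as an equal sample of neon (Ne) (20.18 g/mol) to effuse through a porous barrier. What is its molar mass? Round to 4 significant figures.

169.7 g/mol

Using Graham's law: t_X/t_Ne = √(M_X/M_Ne).
2.90 = √(M_X/20.18)
M_X = 20.18 × 2.90² = 20.18 × 8.410 = 169.7 g/mol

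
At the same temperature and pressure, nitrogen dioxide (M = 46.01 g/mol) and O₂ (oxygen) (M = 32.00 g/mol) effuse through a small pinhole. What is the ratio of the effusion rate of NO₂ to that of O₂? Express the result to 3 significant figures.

From Graham's law, rate_NO₂/rate_O₂ = √(M_O₂/M_NO₂) = √(32.00/46.01) = √0.6955 = 0.834.

0.834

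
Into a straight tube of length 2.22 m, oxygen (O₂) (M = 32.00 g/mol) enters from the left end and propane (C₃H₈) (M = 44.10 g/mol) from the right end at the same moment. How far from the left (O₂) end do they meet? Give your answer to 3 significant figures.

The fronts meet when d_O₂ + d_C₃H₈ = L with d_O₂/d_C₃H₈ = √(M_C₃H₈/M_O₂) (Graham's law). Here √(M_C₃H₈/M_O₂) = √(44.10/32.00) = 1.174.
With d_O₂ + d_C₃H₈ = 2.22 m, d_C₃H₈ = 2.22/(1 + 1.174) = 1.021 m.
d_O₂ = 2.22 − 1.021 = 1.20 m.

1.20 m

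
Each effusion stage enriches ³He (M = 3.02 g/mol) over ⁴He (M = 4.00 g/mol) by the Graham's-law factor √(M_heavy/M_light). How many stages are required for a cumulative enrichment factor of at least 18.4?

Per stage α = (4.00/3.02)^(1/2) = 1.32450^0.5, giving ln α = 0.1405.
Need α^N ≥ 18.4 ⇒ N ≥ ln(18.4) / ln α = 2.912 / 0.1405 = 20.73.
So at least 21 stages are needed.

21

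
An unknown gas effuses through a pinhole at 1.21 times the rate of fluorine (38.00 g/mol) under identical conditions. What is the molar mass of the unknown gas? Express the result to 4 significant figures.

Using Graham's law: rate_X/rate_F₂ = √(M_F₂/M_X).
1.21 = √(38.00/M_X)
M_X = 38.00 / 1.21² = 38.00 / 1.464 = 25.95 g/mol

25.95 g/mol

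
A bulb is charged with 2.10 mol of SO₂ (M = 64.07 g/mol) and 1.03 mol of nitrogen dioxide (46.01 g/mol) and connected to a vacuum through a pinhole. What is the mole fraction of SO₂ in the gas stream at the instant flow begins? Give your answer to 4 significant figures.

Effusion rate of each component ∝ n_i/√M_i (partial pressure × 1/√M).
Mole fraction of SO₂ in the effusate = (n_SO₂/√M_SO₂) / (n_SO₂/√M_SO₂ + n_NO₂/√M_NO₂)
= (2.10/√64.07) / (2.10/√64.07 + 1.03/√46.01) = 0.2624/(0.2624 + 0.1518) = 0.6334.

0.6334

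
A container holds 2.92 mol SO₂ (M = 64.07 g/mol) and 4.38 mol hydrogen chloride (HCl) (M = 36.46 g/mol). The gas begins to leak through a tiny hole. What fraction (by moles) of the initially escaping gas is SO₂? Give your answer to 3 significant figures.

The effusion rate of species i is ∝ p_i/√M_i ∝ n_i/√M_i.
x_SO₂(eff) = (n_SO₂/√M_SO₂) / (n_SO₂/√M_SO₂ + n_HCl/√M_HCl)
= (2.92/√64.07) / (2.92/√64.07 + 4.38/√36.46) = 0.3648/(0.3648 + 0.7254) = 0.335.

0.335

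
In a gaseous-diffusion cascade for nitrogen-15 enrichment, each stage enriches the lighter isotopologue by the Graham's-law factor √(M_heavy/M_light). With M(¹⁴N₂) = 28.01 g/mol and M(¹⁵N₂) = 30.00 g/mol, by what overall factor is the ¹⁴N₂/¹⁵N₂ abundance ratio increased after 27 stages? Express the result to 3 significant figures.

2.53

After 27 stages the ratio has grown by (√(30.00/28.01))^27 = (30.00/28.01)^(27/2).
= 1.07105^(27/2) = 2.53.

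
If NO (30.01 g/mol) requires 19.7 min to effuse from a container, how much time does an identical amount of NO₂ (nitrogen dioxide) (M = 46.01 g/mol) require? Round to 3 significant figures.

24.4 min

Using Graham's law: t_NO₂/t_NO = √(M_NO₂/M_NO) = √(46.01/30.01) = √1.533 = 1.238.
So the time for NO₂ is 19.7 × 1.238 = 24.4 min.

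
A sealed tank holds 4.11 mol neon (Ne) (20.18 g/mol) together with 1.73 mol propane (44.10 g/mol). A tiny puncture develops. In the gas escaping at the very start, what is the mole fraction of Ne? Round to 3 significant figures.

Each component's effusion rate ∝ (its partial pressure)·(1/√M) ∝ n_i/√M_i.
x_Ne(eff) = (n_Ne/√M_Ne) / (n_Ne/√M_Ne + n_C₃H₈/√M_C₃H₈)
= (4.11/√20.18) / (4.11/√20.18 + 1.73/√44.10) = 0.9149/(0.9149 + 0.2605) = 0.778.

0.778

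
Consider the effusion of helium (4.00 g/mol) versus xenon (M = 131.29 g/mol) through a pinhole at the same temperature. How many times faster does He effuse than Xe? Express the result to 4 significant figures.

5.729

Since effusion rate ∝ 1/√M, rate_He/rate_Xe = √(M_Xe/M_He) = √(131.29/4.00) = √32.82 = 5.729.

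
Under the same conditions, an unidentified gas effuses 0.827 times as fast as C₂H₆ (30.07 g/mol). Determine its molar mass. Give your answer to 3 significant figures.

From Graham's law, rate_X/rate_C₂H₆ = √(M_C₂H₆/M_X).
0.827 = √(30.07/M_X)
M_X = 30.07 / 0.827² = 30.07 / 0.6839 = 44.0 g/mol

44.0 g/mol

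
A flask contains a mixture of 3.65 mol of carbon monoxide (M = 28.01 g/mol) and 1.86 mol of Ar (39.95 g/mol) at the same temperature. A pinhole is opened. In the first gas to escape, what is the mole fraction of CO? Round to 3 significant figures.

Effusion rate of each component ∝ n_i/√M_i (partial pressure × 1/√M).
x_CO(eff) = (n_CO/√M_CO) / (n_CO/√M_CO + n_Ar/√M_Ar)
= (3.65/√28.01) / (3.65/√28.01 + 1.86/√39.95) = 0.6897/(0.6897 + 0.2943) = 0.701.

0.701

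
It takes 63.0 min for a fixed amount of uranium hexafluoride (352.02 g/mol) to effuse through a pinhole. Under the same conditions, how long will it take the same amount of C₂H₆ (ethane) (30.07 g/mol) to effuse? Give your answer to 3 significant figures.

By Graham's law, t_C₂H₆/t_UF₆ = √(M_C₂H₆/M_UF₆) = √(30.07/352.02) = √0.08542 = 0.2923.
So the time for C₂H₆ is 63.0 × 0.2923 = 18.4 min.

18.4 min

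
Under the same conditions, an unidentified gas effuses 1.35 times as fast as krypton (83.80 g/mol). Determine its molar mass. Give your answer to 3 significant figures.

46.0 g/mol

Graham's law gives rate_X/rate_Kr = √(M_Kr/M_X).
1.35 = √(83.80/M_X)
M_X = 83.80 / 1.35² = 83.80 / 1.823 = 46.0 g/mol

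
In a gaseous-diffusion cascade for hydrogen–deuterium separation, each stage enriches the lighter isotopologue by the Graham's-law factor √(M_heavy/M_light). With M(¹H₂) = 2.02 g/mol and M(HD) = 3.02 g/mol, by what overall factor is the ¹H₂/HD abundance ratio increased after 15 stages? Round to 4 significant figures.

20.41

After 15 stages the ratio has grown by (√(3.02/2.02))^15 = (3.02/2.02)^(15/2).
= 1.49505^(15/2) = 20.41.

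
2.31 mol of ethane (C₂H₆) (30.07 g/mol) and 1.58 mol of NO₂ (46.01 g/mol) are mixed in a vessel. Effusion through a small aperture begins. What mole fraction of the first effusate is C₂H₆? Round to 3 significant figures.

0.644

The effusion rate of species i is ∝ p_i/√M_i ∝ n_i/√M_i.
x_C₂H₆(eff) = (n_C₂H₆/√M_C₂H₆) / (n_C₂H₆/√M_C₂H₆ + n_NO₂/√M_NO₂)
= (2.31/√30.07) / (2.31/√30.07 + 1.58/√46.01) = 0.4213/(0.4213 + 0.2329) = 0.644.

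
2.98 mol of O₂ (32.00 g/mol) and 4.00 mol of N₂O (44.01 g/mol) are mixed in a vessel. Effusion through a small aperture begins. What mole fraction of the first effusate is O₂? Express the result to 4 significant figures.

Effusion rate of each component ∝ n_i/√M_i (partial pressure × 1/√M).
Mole fraction of O₂ in the effusate = (n_O₂/√M_O₂) / (n_O₂/√M_O₂ + n_N₂O/√M_N₂O)
= (2.98/√32.00) / (2.98/√32.00 + 4.00/√44.01) = 0.5268/(0.5268 + 0.6030) = 0.4663.

0.4663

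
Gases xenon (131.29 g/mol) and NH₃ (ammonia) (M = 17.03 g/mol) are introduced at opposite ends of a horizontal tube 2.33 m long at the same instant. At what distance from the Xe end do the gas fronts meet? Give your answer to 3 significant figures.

0.617 m

The fronts meet when d_Xe + d_NH₃ = L with d_Xe/d_NH₃ = √(M_NH₃/M_Xe) (Graham's law). Here √(M_NH₃/M_Xe) = √(17.03/131.29) = 0.3602.
With d_Xe + d_NH₃ = 2.33 m, d_NH₃ = 2.33/(1 + 0.3602) = 1.713 m.
d_Xe = 2.33 − 1.713 = 0.617 m.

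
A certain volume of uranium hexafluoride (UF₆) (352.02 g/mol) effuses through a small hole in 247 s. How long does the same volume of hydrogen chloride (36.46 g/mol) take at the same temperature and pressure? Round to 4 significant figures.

79.49 s

Graham's law gives t_HCl/t_UF₆ = √(M_HCl/M_UF₆) = √(36.46/352.02) = √0.1036 = 0.3218.
So the time for HCl is 247 × 0.3218 = 79.49 s.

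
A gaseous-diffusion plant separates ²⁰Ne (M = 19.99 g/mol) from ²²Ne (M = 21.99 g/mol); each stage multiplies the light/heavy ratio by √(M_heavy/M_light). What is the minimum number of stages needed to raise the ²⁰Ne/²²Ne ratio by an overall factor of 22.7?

66

Single-stage factor α = √(21.99/19.99), so ln α = ½ ln(1.10005) = 0.04768.
Need α^N ≥ 22.7 ⇒ N ≥ ln(22.7) / ln α = 3.122 / 0.04768 = 65.49.
So at least 66 stages are needed.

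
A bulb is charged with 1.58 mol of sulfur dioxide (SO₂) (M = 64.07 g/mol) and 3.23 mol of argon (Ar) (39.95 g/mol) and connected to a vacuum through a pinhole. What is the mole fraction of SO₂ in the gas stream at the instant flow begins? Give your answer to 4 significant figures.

Each component's effusion rate ∝ (its partial pressure)·(1/√M) ∝ n_i/√M_i.
x_SO₂(eff) = (n_SO₂/√M_SO₂) / (n_SO₂/√M_SO₂ + n_Ar/√M_Ar)
= (1.58/√64.07) / (1.58/√64.07 + 3.23/√39.95) = 0.1974/(0.1974 + 0.5110) = 0.2786.

0.2786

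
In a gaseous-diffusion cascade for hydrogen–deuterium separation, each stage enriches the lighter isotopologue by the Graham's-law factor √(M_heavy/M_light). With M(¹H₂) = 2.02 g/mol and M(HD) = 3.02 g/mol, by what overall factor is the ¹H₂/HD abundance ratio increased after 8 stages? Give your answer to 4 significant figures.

4.996

Each stage multiplies the ratio by α = √(3.02/2.02), so after 8 stages the overall factor is α^8 = (3.02/2.02)^(8/2).
= 1.49505^4 = 4.996.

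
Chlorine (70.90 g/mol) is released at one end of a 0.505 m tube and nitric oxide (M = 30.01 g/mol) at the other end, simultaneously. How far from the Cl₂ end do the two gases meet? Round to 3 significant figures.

0.199 m

Distances travelled in equal time are proportional to diffusion rates, so d_Cl₂/d_NO = √(M_NO/M_Cl₂) = √(30.01/70.90) = 0.6506.
With d_Cl₂ + d_NO = 0.505 m, d_NO = 0.505/(1 + 0.6506) = 0.3060 m.
d_Cl₂ = 0.505 − 0.3060 = 0.199 m.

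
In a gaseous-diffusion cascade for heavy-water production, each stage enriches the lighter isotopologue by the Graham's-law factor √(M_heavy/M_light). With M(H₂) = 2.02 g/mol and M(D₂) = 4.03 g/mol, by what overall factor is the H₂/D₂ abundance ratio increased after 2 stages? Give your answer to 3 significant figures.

Overall factor = α^2 with α = √(4.03/2.02), i.e. (4.03/2.02)^(2/2).
= 1.99505^1 = 2.00.

2.00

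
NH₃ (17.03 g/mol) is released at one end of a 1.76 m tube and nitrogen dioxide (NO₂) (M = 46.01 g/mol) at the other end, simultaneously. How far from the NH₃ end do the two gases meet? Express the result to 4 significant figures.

1.094 m

Graham's law gives d_NH₃/d_NO₂ = rate_NH₃/rate_NO₂ = √(M_NO₂/M_NH₃) = √(46.01/17.03) = 1.644.
With d_NH₃ + d_NO₂ = 1.76 m, d_NO₂ = 1.76/(1 + 1.644) = 0.6657 m.
d_NH₃ = 1.76 − 0.6657 = 1.094 m.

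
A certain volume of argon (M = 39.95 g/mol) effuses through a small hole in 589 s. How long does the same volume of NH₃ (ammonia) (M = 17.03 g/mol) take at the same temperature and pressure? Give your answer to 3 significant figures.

From Graham's law, t_NH₃/t_Ar = √(M_NH₃/M_Ar) = √(17.03/39.95) = √0.4263 = 0.6529.
So the time for NH₃ is 589 × 0.6529 = 385 s.

385 s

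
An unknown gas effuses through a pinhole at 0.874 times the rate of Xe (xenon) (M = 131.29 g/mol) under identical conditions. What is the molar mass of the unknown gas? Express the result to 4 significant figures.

Since effusion rate ∝ 1/√M, rate_X/rate_Xe = √(M_Xe/M_X).
0.874 = √(131.29/M_X)
M_X = 131.29 / 0.874² = 131.29 / 0.7639 = 171.9 g/mol

171.9 g/mol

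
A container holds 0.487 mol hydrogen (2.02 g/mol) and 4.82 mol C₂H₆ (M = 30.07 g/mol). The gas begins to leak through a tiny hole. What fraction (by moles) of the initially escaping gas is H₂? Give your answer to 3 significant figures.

0.280

The effusion rate of species i is ∝ p_i/√M_i ∝ n_i/√M_i.
x_H₂(eff) = (n_H₂/√M_H₂) / (n_H₂/√M_H₂ + n_C₂H₆/√M_C₂H₆)
= (0.487/√2.02) / (0.487/√2.02 + 4.82/√30.07) = 0.3427/(0.3427 + 0.8790) = 0.280.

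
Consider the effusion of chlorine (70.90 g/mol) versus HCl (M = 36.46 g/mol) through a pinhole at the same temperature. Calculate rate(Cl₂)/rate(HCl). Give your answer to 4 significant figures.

Using Graham's law: rate_Cl₂/rate_HCl = √(M_HCl/M_Cl₂) = √(36.46/70.90) = √0.5142 = 0.7171.

0.7171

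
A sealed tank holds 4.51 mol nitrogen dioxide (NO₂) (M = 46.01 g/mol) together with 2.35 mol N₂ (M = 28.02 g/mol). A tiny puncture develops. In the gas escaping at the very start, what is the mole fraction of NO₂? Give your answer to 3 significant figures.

The effusion rate of species i is ∝ p_i/√M_i ∝ n_i/√M_i.
So x_NO₂ in the escaping gas = (n_NO₂/√M_NO₂) / Σ(n_i/√M_i)
= (4.51/√46.01) / (4.51/√46.01 + 2.35/√28.02) = 0.6649/(0.6649 + 0.4439) = 0.600.

0.600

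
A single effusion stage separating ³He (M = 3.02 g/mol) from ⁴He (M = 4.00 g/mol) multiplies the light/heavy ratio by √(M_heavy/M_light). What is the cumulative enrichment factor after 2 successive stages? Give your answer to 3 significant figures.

The single-stage factor is √(M_heavy/M_light), so 2 stages give [√(4.00/3.02)]^2 = (4.00/3.02)^(2/2).
= 1.32450^1 = 1.32.

1.32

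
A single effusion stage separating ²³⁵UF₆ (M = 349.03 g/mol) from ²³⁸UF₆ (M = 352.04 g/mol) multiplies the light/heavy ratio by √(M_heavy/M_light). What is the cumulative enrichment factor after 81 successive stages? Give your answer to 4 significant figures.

1.416

The single-stage factor is √(M_heavy/M_light), so 81 stages give [√(352.04/349.03)]^81 = (352.04/349.03)^(81/2).
= 1.00862^(81/2) = 1.416.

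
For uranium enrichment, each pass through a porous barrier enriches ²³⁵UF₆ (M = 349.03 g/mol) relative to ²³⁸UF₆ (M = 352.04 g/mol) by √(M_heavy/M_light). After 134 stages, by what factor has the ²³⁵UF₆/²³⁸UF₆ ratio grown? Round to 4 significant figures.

Each stage multiplies the ratio by α = √(352.04/349.03), so after 134 stages the overall factor is α^134 = (352.04/349.03)^(134/2).
= 1.00862^67 = 1.778.

1.778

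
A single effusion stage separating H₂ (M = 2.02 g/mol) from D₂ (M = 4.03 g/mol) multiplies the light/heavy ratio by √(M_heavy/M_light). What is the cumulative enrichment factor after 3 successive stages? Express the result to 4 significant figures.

2.818

After 3 stages the ratio has grown by (√(4.03/2.02))^3 = (4.03/2.02)^(3/2).
= 1.99505^(3/2) = 2.818.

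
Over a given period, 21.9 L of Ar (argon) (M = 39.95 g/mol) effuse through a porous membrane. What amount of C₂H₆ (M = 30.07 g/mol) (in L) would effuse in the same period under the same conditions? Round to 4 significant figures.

Since effusion rate ∝ 1/√M, rate_C₂H₆/rate_Ar = √(M_Ar/M_C₂H₆) = √(39.95/30.07) = √1.329 = 1.153.
So the volume for C₂H₆ is 21.9 × 1.153 = 25.24 L.

25.24 L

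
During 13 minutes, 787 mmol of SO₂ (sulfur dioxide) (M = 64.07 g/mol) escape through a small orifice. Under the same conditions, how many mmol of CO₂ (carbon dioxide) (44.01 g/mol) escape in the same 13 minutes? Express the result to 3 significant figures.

Graham's law gives rate_CO₂/rate_SO₂ = √(M_SO₂/M_CO₂) = √(64.07/44.01) = √1.456 = 1.207.
So the amount for CO₂ is 787 × 1.207 = 950 mmol.

950 mmol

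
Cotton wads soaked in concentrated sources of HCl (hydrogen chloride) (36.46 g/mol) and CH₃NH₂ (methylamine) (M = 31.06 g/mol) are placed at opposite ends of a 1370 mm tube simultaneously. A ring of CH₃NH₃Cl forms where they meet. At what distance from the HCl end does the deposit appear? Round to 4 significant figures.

Distances travelled in equal time are proportional to diffusion rates, so d_HCl/d_CH₃NH₂ = √(M_CH₃NH₂/M_HCl) = √(31.06/36.46) = 0.9230.
With d_HCl + d_CH₃NH₂ = 1370 mm, d_CH₃NH₂ = 1370/(1 + 0.9230) = 712.4 mm.
d_HCl = 1370 − 712.4 = 657.6 mm.

657.6 mm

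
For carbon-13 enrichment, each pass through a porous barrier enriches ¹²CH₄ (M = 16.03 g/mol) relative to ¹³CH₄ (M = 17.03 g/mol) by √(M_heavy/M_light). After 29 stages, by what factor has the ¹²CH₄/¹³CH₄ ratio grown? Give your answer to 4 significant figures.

2.405

Overall factor = α^29 with α = √(17.03/16.03), i.e. (17.03/16.03)^(29/2).
= 1.06238^(29/2) = 2.405.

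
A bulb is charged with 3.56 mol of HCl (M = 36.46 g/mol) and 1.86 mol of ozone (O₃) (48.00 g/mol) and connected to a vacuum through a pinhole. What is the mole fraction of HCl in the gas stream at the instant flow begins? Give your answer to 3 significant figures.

The effusion rate of species i is ∝ p_i/√M_i ∝ n_i/√M_i.
Mole fraction of HCl in the effusate = (n_HCl/√M_HCl) / (n_HCl/√M_HCl + n_O₃/√M_O₃)
= (3.56/√36.46) / (3.56/√36.46 + 1.86/√48.00) = 0.5896/(0.5896 + 0.2685) = 0.687.

0.687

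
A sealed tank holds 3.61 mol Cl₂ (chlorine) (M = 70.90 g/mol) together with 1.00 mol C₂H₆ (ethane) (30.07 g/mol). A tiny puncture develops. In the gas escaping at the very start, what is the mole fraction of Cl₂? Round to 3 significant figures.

The effusion rate of species i is ∝ p_i/√M_i ∝ n_i/√M_i.
Mole fraction of Cl₂ in the effusate = (n_Cl₂/√M_Cl₂) / (n_Cl₂/√M_Cl₂ + n_C₂H₆/√M_C₂H₆)
= (3.61/√70.90) / (3.61/√70.90 + 1.00/√30.07) = 0.4287/(0.4287 + 0.1824) = 0.702.

0.702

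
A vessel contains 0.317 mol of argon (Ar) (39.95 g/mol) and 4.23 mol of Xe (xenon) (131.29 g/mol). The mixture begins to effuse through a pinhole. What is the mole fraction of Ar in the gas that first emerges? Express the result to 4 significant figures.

0.1196

Each component's effusion rate ∝ (its partial pressure)·(1/√M) ∝ n_i/√M_i.
Mole fraction of Ar in the effusate = (n_Ar/√M_Ar) / (n_Ar/√M_Ar + n_Xe/√M_Xe)
= (0.317/√39.95) / (0.317/√39.95 + 4.23/√131.29) = 0.05015/(0.05015 + 0.3692) = 0.1196.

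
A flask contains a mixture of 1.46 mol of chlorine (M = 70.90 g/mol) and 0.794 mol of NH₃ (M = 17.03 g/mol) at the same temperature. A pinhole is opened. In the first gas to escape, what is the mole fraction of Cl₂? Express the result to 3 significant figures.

The effusion rate of species i is ∝ p_i/√M_i ∝ n_i/√M_i.
Mole fraction of Cl₂ in the effusate = (n_Cl₂/√M_Cl₂) / (n_Cl₂/√M_Cl₂ + n_NH₃/√M_NH₃)
= (1.46/√70.90) / (1.46/√70.90 + 0.794/√17.03) = 0.1734/(0.1734 + 0.1924) = 0.474.

0.474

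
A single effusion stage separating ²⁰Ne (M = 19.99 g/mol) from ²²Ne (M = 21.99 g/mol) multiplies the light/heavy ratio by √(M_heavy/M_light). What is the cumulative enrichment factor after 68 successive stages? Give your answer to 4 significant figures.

The single-stage factor is √(M_heavy/M_light), so 68 stages give [√(21.99/19.99)]^68 = (21.99/19.99)^(68/2).
= 1.10005^34 = 25.59.

25.59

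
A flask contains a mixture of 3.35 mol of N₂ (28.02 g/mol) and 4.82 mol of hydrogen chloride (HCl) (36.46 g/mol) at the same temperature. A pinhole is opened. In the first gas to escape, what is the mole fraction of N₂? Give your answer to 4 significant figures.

0.4422

Rate_i ∝ x_i/√M_i (Graham's law weighted by mole fraction), so the effusate composition follows n_i/√M_i.
x_N₂(eff) = (n_N₂/√M_N₂) / (n_N₂/√M_N₂ + n_HCl/√M_HCl)
= (3.35/√28.02) / (3.35/√28.02 + 4.82/√36.46) = 0.6329/(0.6329 + 0.7982) = 0.4422.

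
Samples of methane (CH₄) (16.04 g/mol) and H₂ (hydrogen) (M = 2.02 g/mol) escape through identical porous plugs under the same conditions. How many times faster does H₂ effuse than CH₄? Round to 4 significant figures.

Using Graham's law: rate_H₂/rate_CH₄ = √(M_CH₄/M_H₂) = √(16.04/2.02) = √7.941 = 2.818.

2.818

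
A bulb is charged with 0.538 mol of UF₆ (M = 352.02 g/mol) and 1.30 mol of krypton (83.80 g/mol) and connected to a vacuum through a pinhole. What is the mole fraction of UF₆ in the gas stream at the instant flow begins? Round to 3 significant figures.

0.168

Each component's effusion rate ∝ (its partial pressure)·(1/√M) ∝ n_i/√M_i.
So x_UF₆ in the escaping gas = (n_UF₆/√M_UF₆) / Σ(n_i/√M_i)
= (0.538/√352.02) / (0.538/√352.02 + 1.30/√83.80) = 0.02867/(0.02867 + 0.1420) = 0.168.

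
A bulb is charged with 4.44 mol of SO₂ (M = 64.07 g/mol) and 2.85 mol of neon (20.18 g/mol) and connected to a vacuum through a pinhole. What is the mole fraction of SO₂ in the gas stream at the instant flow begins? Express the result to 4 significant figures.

Rate_i ∝ x_i/√M_i (Graham's law weighted by mole fraction), so the effusate composition follows n_i/√M_i.
x_SO₂(eff) = (n_SO₂/√M_SO₂) / (n_SO₂/√M_SO₂ + n_Ne/√M_Ne)
= (4.44/√64.07) / (4.44/√64.07 + 2.85/√20.18) = 0.5547/(0.5547 + 0.6344) = 0.4665.

0.4665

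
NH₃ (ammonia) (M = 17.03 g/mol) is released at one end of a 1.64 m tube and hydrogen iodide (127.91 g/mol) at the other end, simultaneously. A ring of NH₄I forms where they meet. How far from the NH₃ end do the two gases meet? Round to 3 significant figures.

1.20 m

The fronts meet when d_NH₃ + d_HI = L with d_NH₃/d_HI = √(M_HI/M_NH₃) (Graham's law). Here √(M_HI/M_NH₃) = √(127.91/17.03) = 2.741.
With d_NH₃ + d_HI = 1.64 m, d_HI = 1.64/(1 + 2.741) = 0.4384 m.
d_NH₃ = 1.64 − 0.4384 = 1.20 m.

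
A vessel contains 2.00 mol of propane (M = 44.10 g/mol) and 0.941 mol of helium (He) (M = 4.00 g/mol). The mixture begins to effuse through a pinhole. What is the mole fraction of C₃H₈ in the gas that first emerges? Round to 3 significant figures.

Effusion rate of each component ∝ n_i/√M_i (partial pressure × 1/√M).
So x_C₃H₈ in the escaping gas = (n_C₃H₈/√M_C₃H₈) / Σ(n_i/√M_i)
= (2.00/√44.10) / (2.00/√44.10 + 0.941/√4.00) = 0.3012/(0.3012 + 0.4705) = 0.390.

0.390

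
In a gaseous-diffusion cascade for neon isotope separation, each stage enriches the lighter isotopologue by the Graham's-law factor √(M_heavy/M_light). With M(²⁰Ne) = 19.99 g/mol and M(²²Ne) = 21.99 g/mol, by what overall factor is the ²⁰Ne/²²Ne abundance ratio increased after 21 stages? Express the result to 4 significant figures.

The single-stage factor is √(M_heavy/M_light), so 21 stages give [√(21.99/19.99)]^21 = (21.99/19.99)^(21/2).
= 1.10005^(21/2) = 2.722.

2.722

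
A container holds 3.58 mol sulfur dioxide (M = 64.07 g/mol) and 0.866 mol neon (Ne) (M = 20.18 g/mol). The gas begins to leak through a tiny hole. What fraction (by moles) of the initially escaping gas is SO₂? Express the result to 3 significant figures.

0.699

Effusion rate of each component ∝ n_i/√M_i (partial pressure × 1/√M).
Mole fraction of SO₂ in the effusate = (n_SO₂/√M_SO₂) / (n_SO₂/√M_SO₂ + n_Ne/√M_Ne)
= (3.58/√64.07) / (3.58/√64.07 + 0.866/√20.18) = 0.4473/(0.4473 + 0.1928) = 0.699.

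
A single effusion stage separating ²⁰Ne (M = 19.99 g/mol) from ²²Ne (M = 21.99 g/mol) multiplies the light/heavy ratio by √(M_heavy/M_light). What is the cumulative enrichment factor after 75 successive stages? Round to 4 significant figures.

35.72

After 75 stages the ratio has grown by (√(21.99/19.99))^75 = (21.99/19.99)^(75/2).
= 1.10005^(75/2) = 35.72.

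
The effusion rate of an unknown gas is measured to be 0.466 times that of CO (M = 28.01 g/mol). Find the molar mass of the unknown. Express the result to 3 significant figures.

From Graham's law, rate_X/rate_CO = √(M_CO/M_X).
0.466 = √(28.01/M_X)
M_X = 28.01 / 0.466² = 28.01 / 0.2172 = 129 g/mol

129 g/mol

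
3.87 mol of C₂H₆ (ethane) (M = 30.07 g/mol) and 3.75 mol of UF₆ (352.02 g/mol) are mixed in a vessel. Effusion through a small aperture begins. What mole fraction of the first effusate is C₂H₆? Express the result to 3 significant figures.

0.779

Rate_i ∝ x_i/√M_i (Graham's law weighted by mole fraction), so the effusate composition follows n_i/√M_i.
Mole fraction of C₂H₆ in the effusate = (n_C₂H₆/√M_C₂H₆) / (n_C₂H₆/√M_C₂H₆ + n_UF₆/√M_UF₆)
= (3.87/√30.07) / (3.87/√30.07 + 3.75/√352.02) = 0.7057/(0.7057 + 0.1999) = 0.779.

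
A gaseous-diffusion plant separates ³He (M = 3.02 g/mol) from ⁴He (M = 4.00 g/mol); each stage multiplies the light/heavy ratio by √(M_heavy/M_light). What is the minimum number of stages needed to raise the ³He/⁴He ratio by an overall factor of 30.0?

25

Single-stage factor α = √(4.00/3.02), so ln α = ½ ln(1.32450) = 0.1405.
Need α^N ≥ 30.0 ⇒ N ≥ ln(30.0) / ln α = 3.401 / 0.1405 = 24.20.
Minimum whole number of stages: N = 25.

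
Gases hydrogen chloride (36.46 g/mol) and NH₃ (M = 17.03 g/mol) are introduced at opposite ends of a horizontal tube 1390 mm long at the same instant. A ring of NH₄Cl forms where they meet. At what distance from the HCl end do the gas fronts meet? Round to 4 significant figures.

In equal time, each gas travels a distance ∝ its rate ∝ 1/√M, so d_HCl/d_NH₃ = √(M_NH₃/M_HCl) = √(17.03/36.46) = 0.6834.
With d_HCl + d_NH₃ = 1390 mm, d_NH₃ = 1390/(1 + 0.6834) = 825.7 mm.
d_HCl = 1390 − 825.7 = 564.3 mm.

564.3 mm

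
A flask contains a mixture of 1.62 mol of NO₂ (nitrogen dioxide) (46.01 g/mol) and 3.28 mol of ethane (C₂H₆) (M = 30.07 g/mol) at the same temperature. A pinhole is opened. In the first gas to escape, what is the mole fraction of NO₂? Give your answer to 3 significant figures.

0.285

The effusion rate of species i is ∝ p_i/√M_i ∝ n_i/√M_i.
So x_NO₂ in the escaping gas = (n_NO₂/√M_NO₂) / Σ(n_i/√M_i)
= (1.62/√46.01) / (1.62/√46.01 + 3.28/√30.07) = 0.2388/(0.2388 + 0.5981) = 0.285.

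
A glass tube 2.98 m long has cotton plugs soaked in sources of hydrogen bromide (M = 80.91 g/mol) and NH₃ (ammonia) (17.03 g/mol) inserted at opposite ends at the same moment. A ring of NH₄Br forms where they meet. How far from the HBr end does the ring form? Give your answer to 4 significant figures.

In equal time, each gas travels a distance ∝ its rate ∝ 1/√M, so d_HBr/d_NH₃ = √(M_NH₃/M_HBr) = √(17.03/80.91) = 0.4588.
With d_HBr + d_NH₃ = 2.98 m, d_NH₃ = 2.98/(1 + 0.4588) = 2.043 m.
d_HBr = 2.98 − 2.043 = 0.9372 m.

0.9372 m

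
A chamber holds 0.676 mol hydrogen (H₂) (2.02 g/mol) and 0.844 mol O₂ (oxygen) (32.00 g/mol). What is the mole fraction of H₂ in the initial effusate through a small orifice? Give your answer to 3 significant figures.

0.761

Effusion rate of each component ∝ n_i/√M_i (partial pressure × 1/√M).
x_H₂(eff) = (n_H₂/√M_H₂) / (n_H₂/√M_H₂ + n_O₂/√M_O₂)
= (0.676/√2.02) / (0.676/√2.02 + 0.844/√32.00) = 0.4756/(0.4756 + 0.1492) = 0.761.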